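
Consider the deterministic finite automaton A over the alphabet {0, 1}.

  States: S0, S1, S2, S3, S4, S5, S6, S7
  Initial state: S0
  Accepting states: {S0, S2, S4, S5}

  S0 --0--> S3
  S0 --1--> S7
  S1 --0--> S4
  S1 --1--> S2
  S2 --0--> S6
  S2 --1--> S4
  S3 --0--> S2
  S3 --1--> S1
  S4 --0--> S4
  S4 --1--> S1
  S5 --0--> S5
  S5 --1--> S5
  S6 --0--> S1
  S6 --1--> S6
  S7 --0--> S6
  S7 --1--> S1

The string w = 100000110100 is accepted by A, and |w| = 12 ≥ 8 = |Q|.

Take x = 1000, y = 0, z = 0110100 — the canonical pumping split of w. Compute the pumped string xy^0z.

xy⁰z = xz = 1000·0110100 = 10000110100.
Reading y = 0 takes A from S4 back to S4, so after x the machine is still in S4, and z then leads to the accepting state S4. Hence 10000110100 ∈ L(A).

10000110100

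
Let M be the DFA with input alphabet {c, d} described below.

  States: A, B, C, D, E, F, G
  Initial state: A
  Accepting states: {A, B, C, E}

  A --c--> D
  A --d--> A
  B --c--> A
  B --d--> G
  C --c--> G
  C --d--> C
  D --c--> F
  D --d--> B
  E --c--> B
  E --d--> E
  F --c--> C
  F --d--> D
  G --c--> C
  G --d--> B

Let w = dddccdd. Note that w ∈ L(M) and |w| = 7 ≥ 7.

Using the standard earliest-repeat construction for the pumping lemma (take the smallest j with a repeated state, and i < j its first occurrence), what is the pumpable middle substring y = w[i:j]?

d

State sequence: A -d-> A -d-> A -d-> A -c-> D -c-> F -d-> D -d-> B
First repeat at step 1: A was already visited.

So i = 0, j = 1, giving x = w[0:0] = ε, y = w[0:1] = d, z = w[1:7] = ddccdd.
Check: |xy| = 1 ≤ 7 and |y| = 1 ≥ 1. Reading y takes M from A back to A, so every xyⁱz is accepted.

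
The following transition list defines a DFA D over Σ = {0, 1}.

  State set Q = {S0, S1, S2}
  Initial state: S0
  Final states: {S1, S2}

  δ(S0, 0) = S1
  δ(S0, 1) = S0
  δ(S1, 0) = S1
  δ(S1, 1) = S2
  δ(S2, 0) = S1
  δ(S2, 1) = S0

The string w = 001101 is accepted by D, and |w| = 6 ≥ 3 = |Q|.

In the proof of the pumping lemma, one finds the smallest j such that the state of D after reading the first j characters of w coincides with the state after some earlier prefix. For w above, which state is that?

State sequence: S0 -0-> S1 -0-> S1 -1-> S2 -1-> S0 -0-> S1 -1-> S2
First repeat at step 2: S1 was already visited.

The earliest repeat is at step j = 2: D is in S1, which it already visited at step i = 1.
With |Q| = 3, pigeonhole forces a state repeat no later than step 3; the substring read between the first and second visits to that state can be pumped.

S1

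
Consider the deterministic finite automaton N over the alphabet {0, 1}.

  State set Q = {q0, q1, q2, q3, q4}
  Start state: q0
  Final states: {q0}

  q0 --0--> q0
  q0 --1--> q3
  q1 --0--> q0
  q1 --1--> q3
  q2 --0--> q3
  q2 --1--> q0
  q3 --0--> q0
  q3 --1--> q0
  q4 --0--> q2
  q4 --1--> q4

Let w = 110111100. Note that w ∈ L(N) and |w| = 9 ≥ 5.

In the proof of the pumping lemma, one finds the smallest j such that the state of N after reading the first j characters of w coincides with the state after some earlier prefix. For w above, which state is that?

Run of N on w = 1 1 0 1 1 1 1 0 0:
  step 0: q0  (start)
  step 1: q3  (read 1: q0→q3)
  step 2: q0  (read 1: q3→q0)   ← first repeat (q0 seen earlier)
  step 3: q0  (read 0: q0→q0)
  step 4: q3  (read 1: q0→q3)
  step 5: q0  (read 1: q3→q0)
  step 6: q3  (read 1: q0→q3)
  step 7: q0  (read 1: q3→q0)
  step 8: q0  (read 0: q0→q0)
  step 9: q0  (read 0: q0→q0)

The earliest repeat is at step j = 2: N is in q0, which it already visited at step i = 0.

q0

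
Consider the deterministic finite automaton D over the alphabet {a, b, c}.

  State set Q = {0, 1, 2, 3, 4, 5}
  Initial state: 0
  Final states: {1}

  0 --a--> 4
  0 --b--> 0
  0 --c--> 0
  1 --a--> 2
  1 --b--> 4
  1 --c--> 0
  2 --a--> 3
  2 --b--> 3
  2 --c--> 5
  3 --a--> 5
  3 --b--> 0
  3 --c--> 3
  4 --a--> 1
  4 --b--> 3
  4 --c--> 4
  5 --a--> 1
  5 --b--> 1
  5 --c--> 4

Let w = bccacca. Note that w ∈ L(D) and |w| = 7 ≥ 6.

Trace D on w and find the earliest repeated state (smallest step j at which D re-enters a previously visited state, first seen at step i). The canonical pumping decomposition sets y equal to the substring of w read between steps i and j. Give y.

b

Run of D on w = b c c a c c a:
  step 0: 0  (start)
  step 1: 0  (read b: 0→0)   ← first repeat (0 seen earlier)
  step 2: 0  (read c: 0→0)
  step 3: 0  (read c: 0→0)
  step 4: 4  (read a: 0→4)
  step 5: 4  (read c: 4→4)
  step 6: 4  (read c: 4→4)
  step 7: 1  (read a: 4→1)

So i = 0, j = 1, giving x = w[0:0] = ε, y = w[0:1] = b, z = w[1:7] = ccacca.
Check: |xy| = 1 ≤ 6 and |y| = 1 ≥ 1. Reading y takes D from 0 back to 0, so every xyⁱz is accepted.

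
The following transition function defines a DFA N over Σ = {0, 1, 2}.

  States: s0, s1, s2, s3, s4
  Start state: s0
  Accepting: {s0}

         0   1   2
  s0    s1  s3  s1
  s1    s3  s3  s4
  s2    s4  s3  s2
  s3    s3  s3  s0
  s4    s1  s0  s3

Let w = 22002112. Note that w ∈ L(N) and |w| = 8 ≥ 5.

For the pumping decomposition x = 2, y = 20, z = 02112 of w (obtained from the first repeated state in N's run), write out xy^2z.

xy^2z = 2·20·20·02112 = 2202002112.
Reading y = 20 takes N from s1 back to s1, so after x·y·y the machine is still in s1, and z then leads to the accepting state s0. Hence 2202002112 ∈ L(N).

2202002112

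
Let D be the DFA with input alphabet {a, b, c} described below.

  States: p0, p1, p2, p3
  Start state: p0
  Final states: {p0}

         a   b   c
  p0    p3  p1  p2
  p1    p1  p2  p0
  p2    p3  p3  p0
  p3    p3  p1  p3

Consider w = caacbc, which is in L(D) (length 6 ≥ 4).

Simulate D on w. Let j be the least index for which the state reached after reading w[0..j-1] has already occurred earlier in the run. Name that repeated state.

State sequence: p0 -c-> p2 -a-> p3 -a-> p3 -c-> p3 -b-> p1 -c-> p0
First repeat at step 3: p3 was already visited.

The earliest repeat is at step j = 3: D is in p3, which it already visited at step i = 2.
With |Q| = 4, pigeonhole forces a state repeat no later than step 4; the substring read between the first and second visits to that state can be pumped.

p3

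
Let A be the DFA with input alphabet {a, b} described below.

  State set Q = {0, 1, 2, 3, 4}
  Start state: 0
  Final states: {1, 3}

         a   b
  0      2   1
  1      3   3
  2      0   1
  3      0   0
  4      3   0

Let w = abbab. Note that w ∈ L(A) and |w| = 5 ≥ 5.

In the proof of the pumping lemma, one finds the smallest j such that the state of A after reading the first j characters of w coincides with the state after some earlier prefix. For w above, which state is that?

State sequence: 0 -a-> 2 -b-> 1 -b-> 3 -a-> 0 -b-> 1
First repeat at step 4: 0 was already visited.

The earliest repeat is at step j = 4: A is in 0, which it already visited at step i = 0.
With |Q| = 5, pigeonhole forces a state repeat no later than step 5; the substring read between the first and second visits to that state can be pumped.

0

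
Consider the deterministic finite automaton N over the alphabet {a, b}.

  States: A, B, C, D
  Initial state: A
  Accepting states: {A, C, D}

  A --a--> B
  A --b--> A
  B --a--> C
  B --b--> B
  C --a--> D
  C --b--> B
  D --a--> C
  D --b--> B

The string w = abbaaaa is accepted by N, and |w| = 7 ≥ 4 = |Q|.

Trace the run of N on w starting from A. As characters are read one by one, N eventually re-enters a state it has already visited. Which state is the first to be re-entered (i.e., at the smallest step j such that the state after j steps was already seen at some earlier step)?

B

Run of N on w = a b b a a a a:
  step 0: A  (start)
  step 1: B  (read a: A→B)
  step 2: B  (read b: B→B)   ← first repeat (B seen earlier)
  step 3: B  (read b: B→B)
  step 4: C  (read a: B→C)
  step 5: D  (read a: C→D)
  step 6: C  (read a: D→C)
  step 7: D  (read a: C→D)

The earliest repeat is at step j = 2: N is in B, which it already visited at step i = 1.
Pumping length from the standard proof: p = 4 (the number of states). The repeated state found above gives |xy| = j ≤ 4 and |y| = j − i ≥ 1.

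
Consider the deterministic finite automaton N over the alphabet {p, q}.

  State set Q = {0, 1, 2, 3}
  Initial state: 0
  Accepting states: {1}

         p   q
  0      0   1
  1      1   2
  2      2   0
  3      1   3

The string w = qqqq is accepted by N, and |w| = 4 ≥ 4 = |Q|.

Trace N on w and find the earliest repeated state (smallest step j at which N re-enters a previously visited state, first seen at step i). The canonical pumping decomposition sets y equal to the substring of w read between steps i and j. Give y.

qqq

Run of N on w = q q q q:
  step 0: 0  (start)
  step 1: 1  (read q: 0→1)
  step 2: 2  (read q: 1→2)
  step 3: 0  (read q: 2→0)   ← first repeat (0 seen earlier)
  step 4: 1  (read q: 0→1)

So i = 0, j = 3, giving x = w[0:0] = ε, y = w[0:3] = qqq, z = w[3:4] = q.
Check: |xy| = 3 ≤ 4 and |y| = 3 ≥ 1. Reading y takes N from 0 back to 0, so every xyⁱz is accepted.
With |Q| = 4, pigeonhole forces a state repeat no later than step 4; the substring read between the first and second visits to that state can be pumped.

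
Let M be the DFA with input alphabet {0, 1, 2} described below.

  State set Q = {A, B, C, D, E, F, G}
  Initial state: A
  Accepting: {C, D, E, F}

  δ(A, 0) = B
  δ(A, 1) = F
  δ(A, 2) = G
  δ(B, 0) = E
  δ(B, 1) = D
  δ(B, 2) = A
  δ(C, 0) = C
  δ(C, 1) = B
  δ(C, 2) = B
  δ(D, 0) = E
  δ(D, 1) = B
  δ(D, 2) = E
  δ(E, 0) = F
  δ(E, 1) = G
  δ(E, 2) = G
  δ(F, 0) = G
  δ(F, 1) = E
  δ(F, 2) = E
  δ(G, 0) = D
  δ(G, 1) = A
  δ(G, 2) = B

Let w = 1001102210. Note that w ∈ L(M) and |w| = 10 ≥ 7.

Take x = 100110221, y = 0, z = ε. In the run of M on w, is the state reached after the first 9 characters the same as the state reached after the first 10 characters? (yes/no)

no

State sequence: A -1-> F -0-> G -0-> D -1-> B -1-> D -0-> E -2-> G -2-> B -1-> D -0-> E

After x (step 9): D. After xy (step 10): E.
They differ (D ≠ E), so y is not a cycle from the state after x; this split is not the one the pumping-lemma construction produces, and pumping y need not keep the string in L(M).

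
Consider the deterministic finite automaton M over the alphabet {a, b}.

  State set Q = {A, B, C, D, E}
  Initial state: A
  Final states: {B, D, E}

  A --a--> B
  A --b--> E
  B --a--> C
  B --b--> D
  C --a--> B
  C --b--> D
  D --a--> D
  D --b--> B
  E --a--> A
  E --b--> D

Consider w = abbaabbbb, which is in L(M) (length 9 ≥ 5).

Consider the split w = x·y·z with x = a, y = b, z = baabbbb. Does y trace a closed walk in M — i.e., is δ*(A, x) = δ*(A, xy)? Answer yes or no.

no

Run of M on the first 2 characters of w = a b:
  step 0: A  (start)
  step 1: B  (read a: A→B)
  step 2: D  (read b: B→D)

After x (step 1): B. After xy (step 2): D.
They differ (B ≠ D), so y is not a cycle from the state after x; this split is not the one the pumping-lemma construction produces, and pumping y need not keep the string in L(M).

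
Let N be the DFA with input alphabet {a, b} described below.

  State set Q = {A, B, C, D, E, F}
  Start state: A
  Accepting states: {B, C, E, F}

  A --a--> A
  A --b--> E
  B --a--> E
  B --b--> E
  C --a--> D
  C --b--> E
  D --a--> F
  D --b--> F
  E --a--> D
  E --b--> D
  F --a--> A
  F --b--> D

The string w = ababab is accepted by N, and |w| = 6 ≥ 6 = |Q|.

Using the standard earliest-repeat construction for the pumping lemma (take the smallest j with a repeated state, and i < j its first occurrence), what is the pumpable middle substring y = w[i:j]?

a

State sequence: A -a-> A -b-> E -a-> D -b-> F -a-> A -b-> E
First repeat at step 1: A was already visited.

So i = 0, j = 1, giving x = w[0:0] = ε, y = w[0:1] = a, z = w[1:6] = babab.
Check: |xy| = 1 ≤ 6 and |y| = 1 ≥ 1. Reading y takes N from A back to A, so every xyⁱz is accepted.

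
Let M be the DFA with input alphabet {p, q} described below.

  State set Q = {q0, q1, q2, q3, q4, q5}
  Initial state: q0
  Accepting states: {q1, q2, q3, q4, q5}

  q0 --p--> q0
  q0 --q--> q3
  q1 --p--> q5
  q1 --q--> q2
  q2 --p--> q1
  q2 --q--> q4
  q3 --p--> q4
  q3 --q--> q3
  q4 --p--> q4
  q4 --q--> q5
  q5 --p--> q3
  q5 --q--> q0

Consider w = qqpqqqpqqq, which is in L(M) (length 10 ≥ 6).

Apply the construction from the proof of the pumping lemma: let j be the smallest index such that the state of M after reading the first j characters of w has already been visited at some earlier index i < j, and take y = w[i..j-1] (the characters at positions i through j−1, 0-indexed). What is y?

q

Run of M on w = q q p q q q p q q q:
  step 0: q0  (start)
  step 1: q3  (read q: q0→q3)
  step 2: q3  (read q: q3→q3)   ← first repeat (q3 seen earlier)
  step 3: q4  (read p: q3→q4)
  step 4: q5  (read q: q4→q5)
  step 5: q0  (read q: q5→q0)
  step 6: q3  (read q: q0→q3)
  step 7: q4  (read p: q3→q4)
  step 8: q5  (read q: q4→q5)
  step 9: q0  (read q: q5→q0)
  step 10: q3  (read q: q0→q3)

So i = 1, j = 2, giving x = w[0:1] = q, y = w[1:2] = q, z = w[2:10] = pqqqpqqq.
Check: |xy| = 2 ≤ 6 and |y| = 1 ≥ 1. Reading y takes M from q3 back to q3, so every xyⁱz is accepted.
With |Q| = 6, pigeonhole forces a state repeat no later than step 6; the substring read between the first and second visits to that state can be pumped.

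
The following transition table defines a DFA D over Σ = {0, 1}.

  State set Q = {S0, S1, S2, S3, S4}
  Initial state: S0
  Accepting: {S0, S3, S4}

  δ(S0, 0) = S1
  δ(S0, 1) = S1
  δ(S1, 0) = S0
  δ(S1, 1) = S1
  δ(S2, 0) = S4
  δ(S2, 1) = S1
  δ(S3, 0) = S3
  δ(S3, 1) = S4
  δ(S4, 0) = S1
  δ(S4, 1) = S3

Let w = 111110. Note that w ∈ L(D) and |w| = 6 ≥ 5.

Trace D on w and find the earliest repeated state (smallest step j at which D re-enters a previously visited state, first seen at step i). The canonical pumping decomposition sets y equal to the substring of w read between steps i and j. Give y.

1

Run of D on w = 1 1 1 1 1 0:
  step 0: S0  (start)
  step 1: S1  (read 1: S0→S1)
  step 2: S1  (read 1: S1→S1)   ← first repeat (S1 seen earlier)
  step 3: S1  (read 1: S1→S1)
  step 4: S1  (read 1: S1→S1)
  step 5: S1  (read 1: S1→S1)
  step 6: S0  (read 0: S1→S0)

So i = 1, j = 2, giving x = w[0:1] = 1, y = w[1:2] = 1, z = w[2:6] = 1110.
Check: |xy| = 2 ≤ 5 and |y| = 1 ≥ 1. Reading y takes D from S1 back to S1, so every xyⁱz is accepted.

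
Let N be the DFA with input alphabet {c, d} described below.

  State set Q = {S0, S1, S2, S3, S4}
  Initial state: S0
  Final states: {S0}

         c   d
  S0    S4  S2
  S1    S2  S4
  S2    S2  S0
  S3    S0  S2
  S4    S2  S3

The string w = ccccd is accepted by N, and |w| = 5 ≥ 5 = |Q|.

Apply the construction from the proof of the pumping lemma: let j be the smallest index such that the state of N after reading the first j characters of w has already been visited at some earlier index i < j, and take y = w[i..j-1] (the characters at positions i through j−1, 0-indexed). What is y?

c

State sequence: S0 -c-> S4 -c-> S2 -c-> S2 -c-> S2 -d-> S0
First repeat at step 3: S2 was already visited.

So i = 2, j = 3, giving x = w[0:2] = cc, y = w[2:3] = c, z = w[3:5] = cd.
Check: |xy| = 3 ≤ 5 and |y| = 1 ≥ 1. Reading y takes N from S2 back to S2, so every xyⁱz is accepted.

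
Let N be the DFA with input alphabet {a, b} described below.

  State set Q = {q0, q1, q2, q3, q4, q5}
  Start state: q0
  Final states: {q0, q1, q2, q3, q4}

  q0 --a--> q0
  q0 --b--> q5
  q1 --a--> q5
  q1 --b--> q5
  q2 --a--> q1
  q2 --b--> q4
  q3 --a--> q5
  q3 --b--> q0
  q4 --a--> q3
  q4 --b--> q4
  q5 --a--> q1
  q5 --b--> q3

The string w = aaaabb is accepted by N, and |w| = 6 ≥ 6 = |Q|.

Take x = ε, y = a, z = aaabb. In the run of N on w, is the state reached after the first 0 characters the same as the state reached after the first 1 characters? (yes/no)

yes

State sequence: q0 -a-> q0

After x (step 0): q0. After xy (step 1): q0.
They match, so y = a drives N around a cycle from q0 back to itself; pumping y any number of times keeps N in q0 before reading z, and xyⁱz ∈ L(N) for every i ≥ 0.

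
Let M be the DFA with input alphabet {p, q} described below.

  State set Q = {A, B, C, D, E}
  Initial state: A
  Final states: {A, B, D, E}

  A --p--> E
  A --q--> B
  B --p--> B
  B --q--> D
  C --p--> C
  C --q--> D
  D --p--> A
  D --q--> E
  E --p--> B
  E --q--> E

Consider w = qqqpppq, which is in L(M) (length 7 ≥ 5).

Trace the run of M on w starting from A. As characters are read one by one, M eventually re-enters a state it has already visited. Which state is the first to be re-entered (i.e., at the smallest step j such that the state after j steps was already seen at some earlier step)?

B

Run of M on w = q q q p p p q:
  step 0: A  (start)
  step 1: B  (read q: A→B)
  step 2: D  (read q: B→D)
  step 3: E  (read q: D→E)
  step 4: B  (read p: E→B)   ← first repeat (B seen earlier)
  step 5: B  (read p: B→B)
  step 6: B  (read p: B→B)
  step 7: D  (read q: B→D)

The earliest repeat is at step j = 4: M is in B, which it already visited at step i = 1.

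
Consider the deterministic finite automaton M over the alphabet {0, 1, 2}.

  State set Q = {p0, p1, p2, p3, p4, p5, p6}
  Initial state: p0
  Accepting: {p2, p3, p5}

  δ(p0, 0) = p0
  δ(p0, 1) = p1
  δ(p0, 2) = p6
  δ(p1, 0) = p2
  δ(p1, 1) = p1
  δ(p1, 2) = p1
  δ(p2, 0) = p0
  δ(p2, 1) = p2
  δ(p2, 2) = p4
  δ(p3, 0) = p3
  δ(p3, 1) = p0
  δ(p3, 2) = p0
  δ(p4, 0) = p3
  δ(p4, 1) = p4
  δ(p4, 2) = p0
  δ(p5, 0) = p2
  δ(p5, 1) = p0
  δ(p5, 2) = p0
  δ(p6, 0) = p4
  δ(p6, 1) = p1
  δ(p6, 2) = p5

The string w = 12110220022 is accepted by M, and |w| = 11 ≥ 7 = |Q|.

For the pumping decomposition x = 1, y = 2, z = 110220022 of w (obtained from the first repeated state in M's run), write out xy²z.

122110220022

xy^2z = 1·2·2·110220022 = 122110220022.
Reading y = 2 takes M from p1 back to p1, so after x·y·y the machine is still in p1, and z then leads to the accepting state p5. Hence 122110220022 ∈ L(M).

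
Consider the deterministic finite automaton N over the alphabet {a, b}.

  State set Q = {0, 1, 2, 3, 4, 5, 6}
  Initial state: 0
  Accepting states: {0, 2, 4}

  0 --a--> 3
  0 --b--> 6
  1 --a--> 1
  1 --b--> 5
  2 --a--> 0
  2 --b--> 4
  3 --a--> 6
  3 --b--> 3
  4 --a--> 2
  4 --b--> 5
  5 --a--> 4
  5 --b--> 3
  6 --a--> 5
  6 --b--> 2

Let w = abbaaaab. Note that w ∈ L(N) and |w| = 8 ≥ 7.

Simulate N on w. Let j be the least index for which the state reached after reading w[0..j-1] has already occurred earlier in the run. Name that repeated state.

3

Run of N on w = a b b a a a a b:
  step 0: 0  (start)
  step 1: 3  (read a: 0→3)
  step 2: 3  (read b: 3→3)   ← first repeat (3 seen earlier)
  step 3: 3  (read b: 3→3)
  step 4: 6  (read a: 3→6)
  step 5: 5  (read a: 6→5)
  step 6: 4  (read a: 5→4)
  step 7: 2  (read a: 4→2)
  step 8: 4  (read b: 2→4)

The earliest repeat is at step j = 2: N is in 3, which it already visited at step i = 1.
With |Q| = 7, pigeonhole forces a state repeat no later than step 7; the substring read between the first and second visits to that state can be pumped.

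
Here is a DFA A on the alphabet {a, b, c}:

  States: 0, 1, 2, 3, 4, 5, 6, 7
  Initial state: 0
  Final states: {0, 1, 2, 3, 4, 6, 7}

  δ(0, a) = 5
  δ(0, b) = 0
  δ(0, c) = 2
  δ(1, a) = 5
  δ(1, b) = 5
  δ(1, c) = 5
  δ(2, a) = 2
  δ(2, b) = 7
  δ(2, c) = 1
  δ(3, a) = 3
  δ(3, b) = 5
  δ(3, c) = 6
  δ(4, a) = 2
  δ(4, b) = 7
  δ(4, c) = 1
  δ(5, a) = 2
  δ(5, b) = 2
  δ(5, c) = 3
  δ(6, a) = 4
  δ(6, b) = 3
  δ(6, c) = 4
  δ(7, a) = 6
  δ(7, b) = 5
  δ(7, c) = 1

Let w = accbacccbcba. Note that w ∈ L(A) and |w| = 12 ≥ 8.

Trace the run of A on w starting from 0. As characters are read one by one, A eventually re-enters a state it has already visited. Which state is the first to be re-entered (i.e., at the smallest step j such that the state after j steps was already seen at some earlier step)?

3

Run of A on w = a c c b a c c c b c b a:
  step 0: 0  (start)
  step 1: 5  (read a: 0→5)
  step 2: 3  (read c: 5→3)
  step 3: 6  (read c: 3→6)
  step 4: 3  (read b: 6→3)   ← first repeat (3 seen earlier)
  step 5: 3  (read a: 3→3)
  step 6: 6  (read c: 3→6)
  step 7: 4  (read c: 6→4)
  step 8: 1  (read c: 4→1)
  step 9: 5  (read b: 1→5)
  step 10: 3  (read c: 5→3)
  step 11: 5  (read b: 3→5)
  step 12: 2  (read a: 5→2)

The earliest repeat is at step j = 4: A is in 3, which it already visited at step i = 2.
With |Q| = 8, pigeonhole forces a state repeat no later than step 8; the substring read between the first and second visits to that state can be pumped.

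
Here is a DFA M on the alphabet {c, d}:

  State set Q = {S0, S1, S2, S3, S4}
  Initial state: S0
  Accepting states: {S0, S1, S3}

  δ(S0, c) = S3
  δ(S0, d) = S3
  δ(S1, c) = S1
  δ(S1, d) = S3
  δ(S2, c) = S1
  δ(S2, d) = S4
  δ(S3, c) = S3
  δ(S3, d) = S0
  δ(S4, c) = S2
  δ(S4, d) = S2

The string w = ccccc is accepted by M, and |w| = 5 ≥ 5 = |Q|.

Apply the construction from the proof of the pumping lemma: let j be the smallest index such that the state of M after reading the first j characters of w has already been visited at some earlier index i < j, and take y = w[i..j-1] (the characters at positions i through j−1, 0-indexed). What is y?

Run of M on w = c c c c c:
  step 0: S0  (start)
  step 1: S3  (read c: S0→S3)
  step 2: S3  (read c: S3→S3)   ← first repeat (S3 seen earlier)
  step 3: S3  (read c: S3→S3)
  step 4: S3  (read c: S3→S3)
  step 5: S3  (read c: S3→S3)

So i = 1, j = 2, giving x = w[0:1] = c, y = w[1:2] = c, z = w[2:5] = ccc.
Check: |xy| = 2 ≤ 5 and |y| = 1 ≥ 1. Reading y takes M from S3 back to S3, so every xyⁱz is accepted.
The DFA has 5 states, so the proof of the pumping lemma guarantees a repeated state among the first 5+1 visited; the segment between the two visits is the pumpable y.

c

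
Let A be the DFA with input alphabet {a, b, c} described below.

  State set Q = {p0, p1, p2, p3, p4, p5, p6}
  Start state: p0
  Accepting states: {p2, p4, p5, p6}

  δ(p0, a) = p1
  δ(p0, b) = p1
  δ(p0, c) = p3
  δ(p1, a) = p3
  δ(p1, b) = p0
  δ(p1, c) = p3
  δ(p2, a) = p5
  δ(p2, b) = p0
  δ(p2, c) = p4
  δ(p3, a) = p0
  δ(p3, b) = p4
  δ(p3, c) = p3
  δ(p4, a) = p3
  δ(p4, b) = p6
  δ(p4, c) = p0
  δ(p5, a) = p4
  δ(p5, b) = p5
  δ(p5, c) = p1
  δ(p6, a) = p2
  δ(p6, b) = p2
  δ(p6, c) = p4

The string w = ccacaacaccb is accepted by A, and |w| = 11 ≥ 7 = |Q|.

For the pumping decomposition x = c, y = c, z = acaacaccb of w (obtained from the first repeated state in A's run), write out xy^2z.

xy^2z = c·c·c·acaacaccb = cccacaacaccb.
Reading y = c takes A from p3 back to p3, so after x·y·y the machine is still in p3, and z then leads to the accepting state p4. Hence cccacaacaccb ∈ L(A).

cccacaacaccb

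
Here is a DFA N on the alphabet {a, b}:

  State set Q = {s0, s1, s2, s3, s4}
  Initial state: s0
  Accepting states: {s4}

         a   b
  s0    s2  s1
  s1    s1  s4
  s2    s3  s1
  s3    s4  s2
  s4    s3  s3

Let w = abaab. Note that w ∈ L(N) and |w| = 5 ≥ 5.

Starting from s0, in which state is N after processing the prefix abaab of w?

s4

Run of N on the first 5 characters of w = a b a a b:
  step 0: s0  (start)
  step 1: s2  (read a: s0→s2)
  step 2: s1  (read b: s2→s1)
  step 3: s1  (read a: s1→s1)
  step 4: s1  (read a: s1→s1)
  step 5: s4  (read b: s1→s4)

After reading 5 characters, N is in state s4.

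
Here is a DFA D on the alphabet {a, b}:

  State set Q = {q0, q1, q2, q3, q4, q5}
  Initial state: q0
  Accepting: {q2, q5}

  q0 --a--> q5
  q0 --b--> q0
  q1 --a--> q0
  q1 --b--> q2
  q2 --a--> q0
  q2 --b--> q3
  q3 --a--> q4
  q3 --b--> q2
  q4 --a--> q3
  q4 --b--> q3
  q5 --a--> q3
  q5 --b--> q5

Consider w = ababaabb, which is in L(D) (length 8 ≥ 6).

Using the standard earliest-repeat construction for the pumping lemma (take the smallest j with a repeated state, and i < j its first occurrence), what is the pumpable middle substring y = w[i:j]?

Run of D on w = a b a b a a b b:
  step 0: q0  (start)
  step 1: q5  (read a: q0→q5)
  step 2: q5  (read b: q5→q5)   ← first repeat (q5 seen earlier)
  step 3: q3  (read a: q5→q3)
  step 4: q2  (read b: q3→q2)
  step 5: q0  (read a: q2→q0)
  step 6: q5  (read a: q0→q5)
  step 7: q5  (read b: q5→q5)
  step 8: q5  (read b: q5→q5)

So i = 1, j = 2, giving x = w[0:1] = a, y = w[1:2] = b, z = w[2:8] = abaabb.
Check: |xy| = 2 ≤ 6 and |y| = 1 ≥ 1. Reading y takes D from q5 back to q5, so every xyⁱz is accepted.
Since D has 6 states, any run of length ≥ 6 visits 6+1 states, so by pigeonhole some state repeats within the first 6 steps — that repeat gives the pumpable loop.

b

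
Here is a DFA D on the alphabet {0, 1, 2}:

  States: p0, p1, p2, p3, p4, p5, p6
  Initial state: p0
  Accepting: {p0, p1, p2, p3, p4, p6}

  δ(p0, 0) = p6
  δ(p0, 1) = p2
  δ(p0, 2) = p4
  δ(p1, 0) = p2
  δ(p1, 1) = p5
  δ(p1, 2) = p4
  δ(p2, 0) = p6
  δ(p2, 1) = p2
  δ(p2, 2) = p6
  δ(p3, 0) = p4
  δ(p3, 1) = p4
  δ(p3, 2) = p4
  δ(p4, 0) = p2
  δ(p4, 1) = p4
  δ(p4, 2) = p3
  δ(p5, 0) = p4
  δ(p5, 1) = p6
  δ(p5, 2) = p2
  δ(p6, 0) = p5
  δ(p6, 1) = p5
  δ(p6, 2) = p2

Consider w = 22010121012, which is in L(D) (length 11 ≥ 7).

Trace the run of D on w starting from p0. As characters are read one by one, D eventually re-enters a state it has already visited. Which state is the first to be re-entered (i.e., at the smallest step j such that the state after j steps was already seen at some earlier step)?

p4

State sequence: p0 -2-> p4 -2-> p3 -0-> p4 -1-> p4 -0-> p2 -1-> p2 -2-> p6 -1-> p5 -0-> p4 -1-> p4 -2-> p3
First repeat at step 3: p4 was already visited.

The earliest repeat is at step j = 3: D is in p4, which it already visited at step i = 1.
With |Q| = 7, pigeonhole forces a state repeat no later than step 7; the substring read between the first and second visits to that state can be pumped.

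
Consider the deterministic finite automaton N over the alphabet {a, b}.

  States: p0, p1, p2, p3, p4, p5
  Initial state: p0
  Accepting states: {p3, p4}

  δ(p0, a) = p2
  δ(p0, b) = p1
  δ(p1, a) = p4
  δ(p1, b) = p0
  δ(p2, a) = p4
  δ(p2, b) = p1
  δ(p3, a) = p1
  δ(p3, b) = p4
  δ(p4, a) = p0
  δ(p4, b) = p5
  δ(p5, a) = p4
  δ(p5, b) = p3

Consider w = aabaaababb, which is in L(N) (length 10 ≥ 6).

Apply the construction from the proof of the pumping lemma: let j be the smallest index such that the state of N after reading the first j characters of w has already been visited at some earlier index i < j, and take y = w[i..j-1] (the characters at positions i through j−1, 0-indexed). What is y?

State sequence: p0 -a-> p2 -a-> p4 -b-> p5 -a-> p4 -a-> p0 -a-> p2 -b-> p1 -a-> p4 -b-> p5 -b-> p3
First repeat at step 4: p4 was already visited.

So i = 2, j = 4, giving x = w[0:2] = aa, y = w[2:4] = ba, z = w[4:10] = aababb.
Check: |xy| = 4 ≤ 6 and |y| = 2 ≥ 1. Reading y takes N from p4 back to p4, so every xyⁱz is accepted.
Pumping length from the standard proof: p = 6 (the number of states). The repeated state found above gives |xy| = j ≤ 6 and |y| = j − i ≥ 1.

ba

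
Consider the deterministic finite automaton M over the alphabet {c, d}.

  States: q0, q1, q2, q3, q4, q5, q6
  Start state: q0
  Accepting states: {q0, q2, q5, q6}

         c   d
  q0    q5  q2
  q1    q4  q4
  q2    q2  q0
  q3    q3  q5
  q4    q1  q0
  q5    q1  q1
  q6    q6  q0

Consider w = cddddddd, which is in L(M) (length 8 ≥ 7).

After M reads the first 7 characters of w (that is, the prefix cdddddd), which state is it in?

Run of M on the first 7 characters of w = c d d d d d d:
  step 0: q0  (start)
  step 1: q5  (read c: q0→q5)
  step 2: q1  (read d: q5→q1)
  step 3: q4  (read d: q1→q4)
  step 4: q0  (read d: q4→q0)
  step 5: q2  (read d: q0→q2)
  step 6: q0  (read d: q2→q0)
  step 7: q2  (read d: q0→q2)

After reading 7 characters, M is in state q2.
(This kind of state-tracing is the core of the pumping-lemma construction: with 7 states, pigeonhole forces a repeat within the first 7 steps.)

q2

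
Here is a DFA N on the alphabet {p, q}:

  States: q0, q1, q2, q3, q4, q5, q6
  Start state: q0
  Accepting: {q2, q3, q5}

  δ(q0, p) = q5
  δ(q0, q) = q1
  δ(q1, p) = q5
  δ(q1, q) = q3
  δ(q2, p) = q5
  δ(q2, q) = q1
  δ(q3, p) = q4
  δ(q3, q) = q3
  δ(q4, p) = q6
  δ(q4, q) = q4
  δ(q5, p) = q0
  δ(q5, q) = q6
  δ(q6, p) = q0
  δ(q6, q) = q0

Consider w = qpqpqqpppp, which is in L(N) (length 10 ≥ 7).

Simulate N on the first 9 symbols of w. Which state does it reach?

State sequence: q0 -q-> q1 -p-> q5 -q-> q6 -p-> q0 -q-> q1 -q-> q3 -p-> q4 -p-> q6 -p-> q0

After reading 9 characters, N is in state q0.

q0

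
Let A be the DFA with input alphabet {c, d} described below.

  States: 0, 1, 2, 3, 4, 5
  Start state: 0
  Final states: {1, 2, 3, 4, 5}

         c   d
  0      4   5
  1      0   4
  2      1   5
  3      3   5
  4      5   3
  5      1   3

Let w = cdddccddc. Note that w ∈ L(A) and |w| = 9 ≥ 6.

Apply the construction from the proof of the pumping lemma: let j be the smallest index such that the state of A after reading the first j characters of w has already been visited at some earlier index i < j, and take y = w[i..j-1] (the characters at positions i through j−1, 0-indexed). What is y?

State sequence: 0 -c-> 4 -d-> 3 -d-> 5 -d-> 3 -c-> 3 -c-> 3 -d-> 5 -d-> 3 -c-> 3
First repeat at step 4: 3 was already visited.

So i = 2, j = 4, giving x = w[0:2] = cd, y = w[2:4] = dd, z = w[4:9] = ccddc.
Check: |xy| = 4 ≤ 6 and |y| = 2 ≥ 1. Reading y takes A from 3 back to 3, so every xyⁱz is accepted.

dd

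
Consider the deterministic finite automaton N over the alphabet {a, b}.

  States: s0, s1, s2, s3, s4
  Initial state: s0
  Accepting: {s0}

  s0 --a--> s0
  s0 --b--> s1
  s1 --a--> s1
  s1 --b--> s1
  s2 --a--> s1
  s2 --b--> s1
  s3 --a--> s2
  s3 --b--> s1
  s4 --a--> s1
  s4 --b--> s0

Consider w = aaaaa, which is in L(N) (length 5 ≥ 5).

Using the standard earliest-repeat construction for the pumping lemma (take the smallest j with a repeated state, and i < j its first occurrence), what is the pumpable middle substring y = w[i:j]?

a

Run of N on w = a a a a a:
  step 0: s0  (start)
  step 1: s0  (read a: s0→s0)   ← first repeat (s0 seen earlier)
  step 2: s0  (read a: s0→s0)
  step 3: s0  (read a: s0→s0)
  step 4: s0  (read a: s0→s0)
  step 5: s0  (read a: s0→s0)

So i = 0, j = 1, giving x = w[0:0] = ε, y = w[0:1] = a, z = w[1:5] = aaaa.
Check: |xy| = 1 ≤ 5 and |y| = 1 ≥ 1. Reading y takes N from s0 back to s0, so every xyⁱz is accepted.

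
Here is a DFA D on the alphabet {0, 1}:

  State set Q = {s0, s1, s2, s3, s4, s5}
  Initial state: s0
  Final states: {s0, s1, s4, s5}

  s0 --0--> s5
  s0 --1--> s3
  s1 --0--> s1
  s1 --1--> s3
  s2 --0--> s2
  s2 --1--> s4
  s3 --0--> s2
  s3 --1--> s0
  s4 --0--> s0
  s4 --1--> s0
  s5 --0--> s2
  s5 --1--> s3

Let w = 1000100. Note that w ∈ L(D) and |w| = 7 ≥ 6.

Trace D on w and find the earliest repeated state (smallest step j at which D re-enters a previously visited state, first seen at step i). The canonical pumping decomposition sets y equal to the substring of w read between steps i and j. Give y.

Run of D on w = 1 0 0 0 1 0 0:
  step 0: s0  (start)
  step 1: s3  (read 1: s0→s3)
  step 2: s2  (read 0: s3→s2)
  step 3: s2  (read 0: s2→s2)   ← first repeat (s2 seen earlier)
  step 4: s2  (read 0: s2→s2)
  step 5: s4  (read 1: s2→s4)
  step 6: s0  (read 0: s4→s0)
  step 7: s5  (read 0: s0→s5)

So i = 2, j = 3, giving x = w[0:2] = 10, y = w[2:3] = 0, z = w[3:7] = 0100.
Check: |xy| = 3 ≤ 6 and |y| = 1 ≥ 1. Reading y takes D from s2 back to s2, so every xyⁱz is accepted.

0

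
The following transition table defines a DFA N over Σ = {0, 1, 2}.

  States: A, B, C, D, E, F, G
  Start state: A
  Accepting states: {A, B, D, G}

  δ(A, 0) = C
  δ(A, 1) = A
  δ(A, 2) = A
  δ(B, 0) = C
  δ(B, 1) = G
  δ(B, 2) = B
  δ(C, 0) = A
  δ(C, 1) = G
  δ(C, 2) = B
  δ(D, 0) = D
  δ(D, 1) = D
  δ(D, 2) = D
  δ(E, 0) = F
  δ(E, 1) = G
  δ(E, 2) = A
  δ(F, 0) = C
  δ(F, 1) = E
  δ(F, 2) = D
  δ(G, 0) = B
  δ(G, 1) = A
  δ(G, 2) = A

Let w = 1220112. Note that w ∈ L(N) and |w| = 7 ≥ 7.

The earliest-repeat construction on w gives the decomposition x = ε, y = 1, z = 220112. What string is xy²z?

xy^2z = ε·1·1·220112 = 11220112.
Reading y = 1 takes N from A back to A, so after x·y·y the machine is still in A, and z then leads to the accepting state A. Hence 11220112 ∈ L(N).

11220112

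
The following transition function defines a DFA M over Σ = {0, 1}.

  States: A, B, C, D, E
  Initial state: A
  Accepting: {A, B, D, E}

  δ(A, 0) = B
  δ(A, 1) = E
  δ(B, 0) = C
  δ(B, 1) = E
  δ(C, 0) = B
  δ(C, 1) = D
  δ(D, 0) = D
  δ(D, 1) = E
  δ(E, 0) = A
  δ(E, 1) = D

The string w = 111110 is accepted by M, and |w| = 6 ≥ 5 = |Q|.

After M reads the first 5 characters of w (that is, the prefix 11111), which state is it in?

Run of M on the first 5 characters of w = 1 1 1 1 1:
  step 0: A  (start)
  step 1: E  (read 1: A→E)
  step 2: D  (read 1: E→D)
  step 3: E  (read 1: D→E)
  step 4: D  (read 1: E→D)
  step 5: E  (read 1: D→E)

After reading 5 characters, M is in state E.
(This kind of state-tracing is the core of the pumping-lemma construction: with 5 states, pigeonhole forces a repeat within the first 5 steps.)

E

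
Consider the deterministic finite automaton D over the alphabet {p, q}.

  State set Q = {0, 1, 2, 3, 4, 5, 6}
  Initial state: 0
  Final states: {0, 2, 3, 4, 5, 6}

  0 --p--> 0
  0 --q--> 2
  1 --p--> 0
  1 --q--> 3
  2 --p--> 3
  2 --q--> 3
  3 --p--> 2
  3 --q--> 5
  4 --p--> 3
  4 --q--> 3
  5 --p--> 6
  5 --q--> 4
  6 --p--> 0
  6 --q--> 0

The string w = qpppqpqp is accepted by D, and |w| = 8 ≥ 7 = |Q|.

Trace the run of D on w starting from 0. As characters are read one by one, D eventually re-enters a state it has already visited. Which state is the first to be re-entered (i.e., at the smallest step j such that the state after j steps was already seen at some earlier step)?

Run of D on w = q p p p q p q p:
  step 0: 0  (start)
  step 1: 2  (read q: 0→2)
  step 2: 3  (read p: 2→3)
  step 3: 2  (read p: 3→2)   ← first repeat (2 seen earlier)
  step 4: 3  (read p: 2→3)
  step 5: 5  (read q: 3→5)
  step 6: 6  (read p: 5→6)
  step 7: 0  (read q: 6→0)
  step 8: 0  (read p: 0→0)

The earliest repeat is at step j = 3: D is in 2, which it already visited at step i = 1.

2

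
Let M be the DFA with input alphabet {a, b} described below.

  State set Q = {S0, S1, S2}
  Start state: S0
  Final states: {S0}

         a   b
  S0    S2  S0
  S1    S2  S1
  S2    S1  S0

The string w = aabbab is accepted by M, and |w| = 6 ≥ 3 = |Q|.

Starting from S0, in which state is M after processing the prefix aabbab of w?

State sequence: S0 -a-> S2 -a-> S1 -b-> S1 -b-> S1 -a-> S2 -b-> S0

After reading 6 characters, M is in state S0.
(This kind of state-tracing is the core of the pumping-lemma construction: with 3 states, pigeonhole forces a repeat within the first 3 steps.)

S0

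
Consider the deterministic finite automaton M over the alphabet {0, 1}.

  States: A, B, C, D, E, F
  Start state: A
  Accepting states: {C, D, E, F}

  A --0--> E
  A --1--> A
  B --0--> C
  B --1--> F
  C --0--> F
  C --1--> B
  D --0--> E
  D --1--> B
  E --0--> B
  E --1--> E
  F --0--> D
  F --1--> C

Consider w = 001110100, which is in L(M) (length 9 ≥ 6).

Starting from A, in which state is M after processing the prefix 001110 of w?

State sequence: A -0-> E -0-> B -1-> F -1-> C -1-> B -0-> C

After reading 6 characters, M is in state C.

C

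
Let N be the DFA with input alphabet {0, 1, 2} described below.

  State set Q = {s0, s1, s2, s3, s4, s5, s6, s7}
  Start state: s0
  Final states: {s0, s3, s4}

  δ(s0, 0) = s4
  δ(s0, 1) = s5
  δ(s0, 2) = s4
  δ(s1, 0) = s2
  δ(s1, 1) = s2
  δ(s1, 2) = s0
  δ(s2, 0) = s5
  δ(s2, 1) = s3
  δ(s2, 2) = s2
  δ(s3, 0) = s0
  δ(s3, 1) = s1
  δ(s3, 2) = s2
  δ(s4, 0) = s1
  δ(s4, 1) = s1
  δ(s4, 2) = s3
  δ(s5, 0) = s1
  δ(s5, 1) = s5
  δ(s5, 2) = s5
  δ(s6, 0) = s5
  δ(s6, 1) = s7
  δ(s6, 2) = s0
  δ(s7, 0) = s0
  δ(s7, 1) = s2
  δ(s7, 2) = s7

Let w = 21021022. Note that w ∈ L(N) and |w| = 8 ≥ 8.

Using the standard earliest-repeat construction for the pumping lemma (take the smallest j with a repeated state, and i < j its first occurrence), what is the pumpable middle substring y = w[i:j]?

State sequence: s0 -2-> s4 -1-> s1 -0-> s2 -2-> s2 -1-> s3 -0-> s0 -2-> s4 -2-> s3
First repeat at step 4: s2 was already visited.

So i = 3, j = 4, giving x = w[0:3] = 210, y = w[3:4] = 2, z = w[4:8] = 1022.
Check: |xy| = 4 ≤ 8 and |y| = 1 ≥ 1. Reading y takes N from s2 back to s2, so every xyⁱz is accepted.

2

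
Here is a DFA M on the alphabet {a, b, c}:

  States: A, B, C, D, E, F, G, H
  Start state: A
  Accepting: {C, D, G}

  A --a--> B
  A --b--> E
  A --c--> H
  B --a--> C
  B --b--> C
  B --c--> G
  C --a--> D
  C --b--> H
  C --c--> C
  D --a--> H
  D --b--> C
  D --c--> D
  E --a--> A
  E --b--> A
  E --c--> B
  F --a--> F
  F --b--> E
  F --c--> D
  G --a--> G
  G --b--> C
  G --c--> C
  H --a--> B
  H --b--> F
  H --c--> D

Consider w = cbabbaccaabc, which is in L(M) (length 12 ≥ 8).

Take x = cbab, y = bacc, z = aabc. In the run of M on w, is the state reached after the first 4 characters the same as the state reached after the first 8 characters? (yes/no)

State sequence: A -c-> H -b-> F -a-> F -b-> E -b-> A -a-> B -c-> G -c-> C

After x (step 4): E. After xy (step 8): C.
They differ (E ≠ C), so y is not a cycle from the state after x; this split is not the one the pumping-lemma construction produces, and pumping y need not keep the string in L(M).

no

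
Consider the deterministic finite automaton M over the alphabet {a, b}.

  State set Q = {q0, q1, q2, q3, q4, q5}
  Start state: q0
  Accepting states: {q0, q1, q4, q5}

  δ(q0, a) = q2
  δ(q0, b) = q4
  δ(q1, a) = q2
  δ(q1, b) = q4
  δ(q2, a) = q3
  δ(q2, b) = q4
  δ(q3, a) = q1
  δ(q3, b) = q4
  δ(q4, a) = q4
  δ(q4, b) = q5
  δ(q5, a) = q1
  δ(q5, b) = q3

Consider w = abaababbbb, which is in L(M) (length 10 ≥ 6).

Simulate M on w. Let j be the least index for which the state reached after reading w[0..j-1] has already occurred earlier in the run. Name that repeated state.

q4

State sequence: q0 -a-> q2 -b-> q4 -a-> q4 -a-> q4 -b-> q5 -a-> q1 -b-> q4 -b-> q5 -b-> q3 -b-> q4
First repeat at step 3: q4 was already visited.

The earliest repeat is at step j = 3: M is in q4, which it already visited at step i = 2.
With |Q| = 6, pigeonhole forces a state repeat no later than step 6; the substring read between the first and second visits to that state can be pumped.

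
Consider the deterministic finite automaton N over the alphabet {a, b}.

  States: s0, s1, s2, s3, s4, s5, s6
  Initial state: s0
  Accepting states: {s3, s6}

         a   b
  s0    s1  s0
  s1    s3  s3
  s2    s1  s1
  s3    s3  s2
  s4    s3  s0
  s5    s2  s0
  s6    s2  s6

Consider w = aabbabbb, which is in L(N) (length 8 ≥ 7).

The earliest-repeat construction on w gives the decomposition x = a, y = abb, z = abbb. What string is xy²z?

aabbabbabbb

xy^2z = a·abb·abb·abbb = aabbabbabbb.
Reading y = abb takes N from s1 back to s1, so after x·y·y the machine is still in s1, and z then leads to the accepting state s3. Hence aabbabbabbb ∈ L(N).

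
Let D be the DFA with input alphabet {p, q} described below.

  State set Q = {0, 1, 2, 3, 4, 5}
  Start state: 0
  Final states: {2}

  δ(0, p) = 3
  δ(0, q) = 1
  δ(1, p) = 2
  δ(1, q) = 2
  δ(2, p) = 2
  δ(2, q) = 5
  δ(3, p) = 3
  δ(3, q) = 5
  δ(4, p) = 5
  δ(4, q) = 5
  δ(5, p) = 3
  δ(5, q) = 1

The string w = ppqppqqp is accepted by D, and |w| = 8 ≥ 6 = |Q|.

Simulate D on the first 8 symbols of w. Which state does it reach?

State sequence: 0 -p-> 3 -p-> 3 -q-> 5 -p-> 3 -p-> 3 -q-> 5 -q-> 1 -p-> 2

After reading 8 characters, D is in state 2.

2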